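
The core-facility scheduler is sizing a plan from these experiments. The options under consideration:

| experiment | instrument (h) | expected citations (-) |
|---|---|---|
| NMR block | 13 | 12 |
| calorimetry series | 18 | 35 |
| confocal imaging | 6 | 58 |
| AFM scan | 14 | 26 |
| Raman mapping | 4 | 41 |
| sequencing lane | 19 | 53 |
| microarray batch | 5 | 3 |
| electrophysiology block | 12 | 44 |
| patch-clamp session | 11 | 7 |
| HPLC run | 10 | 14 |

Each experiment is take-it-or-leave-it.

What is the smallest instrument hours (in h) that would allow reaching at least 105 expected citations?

20

Look for the lowest-instrument combination reaching 105.
Taking confocal imaging + Raman mapping + HPLC run gives 113 (≥ 105) for 20 h.
Below 20 h the best achievable stays under 105.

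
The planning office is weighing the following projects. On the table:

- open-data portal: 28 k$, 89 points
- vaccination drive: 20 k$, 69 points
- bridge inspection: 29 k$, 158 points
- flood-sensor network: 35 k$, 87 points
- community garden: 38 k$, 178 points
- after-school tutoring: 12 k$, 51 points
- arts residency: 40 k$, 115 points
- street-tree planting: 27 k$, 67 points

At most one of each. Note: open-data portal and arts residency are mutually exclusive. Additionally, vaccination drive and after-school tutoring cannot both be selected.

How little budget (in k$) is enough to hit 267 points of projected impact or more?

66

Need the lightest bundle worth ≥ 267.
open-data portal + community garden: 267 projected impact at 66 k$.
Below 66 k$ the best achievable stays under 267.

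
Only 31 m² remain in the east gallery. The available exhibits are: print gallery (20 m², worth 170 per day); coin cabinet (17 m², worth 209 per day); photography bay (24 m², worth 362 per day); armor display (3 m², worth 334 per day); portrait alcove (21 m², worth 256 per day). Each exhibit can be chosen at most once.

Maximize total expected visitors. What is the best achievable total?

The ratio ordering already packs tightly: photography bay + armor display, 27 m², 696.
The spare 4 m² is too small for any remaining exhibit, and no exchange beats 696.

696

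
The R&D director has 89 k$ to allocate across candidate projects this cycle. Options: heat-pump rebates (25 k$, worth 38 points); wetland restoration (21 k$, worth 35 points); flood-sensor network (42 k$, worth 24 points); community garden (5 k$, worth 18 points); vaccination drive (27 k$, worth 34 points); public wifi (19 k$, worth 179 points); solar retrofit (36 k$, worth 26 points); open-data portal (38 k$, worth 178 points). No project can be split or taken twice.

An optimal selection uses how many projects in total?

4

Optimal total is 413.
For example heat-pump rebates + community garden + public wifi + open-data portal achieves it, using 87 k$.
All optima have 4 projects.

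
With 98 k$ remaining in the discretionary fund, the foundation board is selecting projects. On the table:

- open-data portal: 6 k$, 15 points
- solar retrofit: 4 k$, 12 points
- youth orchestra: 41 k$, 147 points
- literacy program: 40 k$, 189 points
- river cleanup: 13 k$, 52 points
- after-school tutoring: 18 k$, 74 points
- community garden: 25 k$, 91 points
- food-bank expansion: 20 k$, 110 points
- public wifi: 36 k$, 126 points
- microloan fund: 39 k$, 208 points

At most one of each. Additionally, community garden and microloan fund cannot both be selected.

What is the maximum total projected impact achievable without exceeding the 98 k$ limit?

471

The ratio heuristic lands on solar retrofit + river cleanup + after-school tutoring + food-bank expansion + microloan fund (456) but leaves 4 k$ idle.
Dropping solar retrofit and river cleanup and food-bank expansion frees 37 k$; slotting in literacy program (40 k$) lifts the total to 471 at 97 k$.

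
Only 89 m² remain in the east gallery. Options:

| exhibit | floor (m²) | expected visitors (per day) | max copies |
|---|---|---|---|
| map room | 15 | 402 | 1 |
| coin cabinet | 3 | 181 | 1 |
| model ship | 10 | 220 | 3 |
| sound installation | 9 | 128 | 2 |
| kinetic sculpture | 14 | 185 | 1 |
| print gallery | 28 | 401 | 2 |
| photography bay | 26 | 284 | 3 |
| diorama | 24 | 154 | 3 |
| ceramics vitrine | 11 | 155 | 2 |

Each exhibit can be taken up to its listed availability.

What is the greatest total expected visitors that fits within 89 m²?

Filling by ratio: map room + coin cabinet + 3×model ship + sound installation + print gallery for 1772, with 4 m² left unused.
The 28 m² tied up in print gallery is better spent on sound installation + 2×ceramics vitrine — total rises to 1809 (88 m²).
That's the maximum — no swap from here does better than 1809.

1809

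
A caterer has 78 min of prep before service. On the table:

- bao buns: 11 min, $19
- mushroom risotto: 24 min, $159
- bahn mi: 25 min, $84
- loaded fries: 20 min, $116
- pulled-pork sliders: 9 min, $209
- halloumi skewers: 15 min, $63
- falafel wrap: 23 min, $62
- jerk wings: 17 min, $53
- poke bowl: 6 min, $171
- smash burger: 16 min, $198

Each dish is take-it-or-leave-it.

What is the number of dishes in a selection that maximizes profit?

5

The maximum profit within 78 min is 853.
For example mushroom risotto + loaded fries + pulled-pork sliders + poke bowl + smash burger achieves it, using 75 min.
Every optimal selection uses 5 dishes.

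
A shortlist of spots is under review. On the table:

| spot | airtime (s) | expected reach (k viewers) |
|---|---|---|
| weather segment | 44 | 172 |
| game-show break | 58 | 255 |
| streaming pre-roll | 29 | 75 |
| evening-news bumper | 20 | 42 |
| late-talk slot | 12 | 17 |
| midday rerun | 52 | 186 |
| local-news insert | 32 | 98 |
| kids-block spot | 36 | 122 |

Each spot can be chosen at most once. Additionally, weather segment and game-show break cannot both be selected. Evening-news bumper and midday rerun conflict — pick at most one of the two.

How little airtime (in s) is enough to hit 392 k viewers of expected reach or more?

Need the lightest bundle worth ≥ 392.
game-show break + late-talk slot + kids-block spot: 394 expected reach at 106 s.
Below 106 s the best achievable stays under 392.

106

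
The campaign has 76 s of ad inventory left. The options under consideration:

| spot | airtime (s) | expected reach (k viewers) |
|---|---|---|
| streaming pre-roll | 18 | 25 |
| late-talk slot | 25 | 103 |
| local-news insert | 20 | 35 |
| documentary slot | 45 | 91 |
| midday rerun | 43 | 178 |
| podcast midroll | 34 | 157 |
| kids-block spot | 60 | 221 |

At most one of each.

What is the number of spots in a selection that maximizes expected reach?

Optimal total is 281.
One optimal bundle: late-talk slot + midday rerun (68 s).
All optima have 2 spots.

2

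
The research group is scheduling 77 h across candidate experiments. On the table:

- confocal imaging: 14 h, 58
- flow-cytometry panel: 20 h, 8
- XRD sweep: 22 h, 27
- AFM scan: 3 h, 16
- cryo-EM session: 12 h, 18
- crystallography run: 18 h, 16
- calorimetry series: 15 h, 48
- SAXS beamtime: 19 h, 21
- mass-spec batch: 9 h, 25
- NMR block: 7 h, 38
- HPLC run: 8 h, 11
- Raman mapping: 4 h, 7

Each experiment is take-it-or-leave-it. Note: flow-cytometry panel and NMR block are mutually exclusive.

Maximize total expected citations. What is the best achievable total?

221

Taking confocal imaging + AFM scan + cryo-EM session + calorimetry series + mass-spec batch + NMR block + HPLC run + Raman mapping: 72 h used, 221 in expected citations.
Next best is confocal imaging + XRD sweep + AFM scan + calorimetry series + mass-spec batch + NMR block + Raman mapping at 219 (74 h) — short by 2.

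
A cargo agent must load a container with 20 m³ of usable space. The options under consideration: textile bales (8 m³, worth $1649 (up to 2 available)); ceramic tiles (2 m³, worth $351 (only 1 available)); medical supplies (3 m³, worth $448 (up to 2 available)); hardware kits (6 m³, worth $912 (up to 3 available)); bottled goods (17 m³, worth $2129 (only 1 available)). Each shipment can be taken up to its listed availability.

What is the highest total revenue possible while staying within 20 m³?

3746

A density-first pass picks 2×textile bales + ceramic tiles — 3649 at 18 m³.
Dropping ceramic tiles frees 2 m³; slotting in medical supplies (3 m³) lifts the total to 3746 at 19 m³.
Nothing else within 20 m³ beats 3746.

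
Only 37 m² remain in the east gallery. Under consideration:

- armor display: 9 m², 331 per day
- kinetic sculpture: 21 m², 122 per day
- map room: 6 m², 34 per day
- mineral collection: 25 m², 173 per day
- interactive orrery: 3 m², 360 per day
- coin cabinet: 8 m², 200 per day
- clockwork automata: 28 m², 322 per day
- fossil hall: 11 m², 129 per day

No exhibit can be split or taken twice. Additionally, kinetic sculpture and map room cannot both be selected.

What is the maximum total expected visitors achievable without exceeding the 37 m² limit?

Best packing: armor display + map room + interactive orrery + coin cabinet + fossil hall — 37 m², 1054 total.

1054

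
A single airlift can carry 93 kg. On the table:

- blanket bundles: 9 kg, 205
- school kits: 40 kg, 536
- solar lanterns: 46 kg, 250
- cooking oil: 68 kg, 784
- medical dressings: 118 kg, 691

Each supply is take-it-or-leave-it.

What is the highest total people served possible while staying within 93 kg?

By people served per kg: blanket bundles 22.78, school kits 13.40, cooking oil 11.53, medical dressings 5.86 lead.
A density-first pass picks blanket bundles + school kits — 741 at 49 kg.
The 40 kg tied up in school kits is better spent on cooking oil — total rises to 989 (77 kg).
Every other selection either busts 93 kg or fails to beat 989.

989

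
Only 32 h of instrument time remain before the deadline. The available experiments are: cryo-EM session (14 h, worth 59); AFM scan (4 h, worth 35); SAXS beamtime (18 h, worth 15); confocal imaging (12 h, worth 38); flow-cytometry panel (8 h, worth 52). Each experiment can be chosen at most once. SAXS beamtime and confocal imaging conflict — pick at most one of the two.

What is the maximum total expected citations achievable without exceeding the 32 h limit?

Taking cryo-EM session + AFM scan + flow-cytometry panel: 26 h used, 146 in expected citations.
Runner-up cryo-EM session + AFM scan + confocal imaging tops out at 132.

146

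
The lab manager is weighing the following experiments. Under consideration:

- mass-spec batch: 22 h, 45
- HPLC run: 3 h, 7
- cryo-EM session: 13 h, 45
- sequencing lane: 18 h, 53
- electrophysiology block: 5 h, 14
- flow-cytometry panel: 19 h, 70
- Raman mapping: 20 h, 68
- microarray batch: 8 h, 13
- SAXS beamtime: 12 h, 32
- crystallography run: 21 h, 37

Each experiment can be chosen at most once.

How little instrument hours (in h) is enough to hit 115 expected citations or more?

32

Need the lightest bundle worth ≥ 115.
Taking cryo-EM session + flow-cytometry panel gives 115 (≥ 115) for 32 h.
No combination under 32 h hits 115.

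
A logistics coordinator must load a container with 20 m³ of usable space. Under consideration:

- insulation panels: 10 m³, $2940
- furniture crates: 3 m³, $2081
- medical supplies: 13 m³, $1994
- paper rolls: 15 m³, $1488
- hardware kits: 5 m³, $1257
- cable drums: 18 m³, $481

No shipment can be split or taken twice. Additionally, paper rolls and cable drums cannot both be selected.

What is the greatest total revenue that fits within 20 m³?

Ranking by ratio (revenue/m³): furniture crates 693.67, insulation panels 294.00, hardware kits 251.40, medical supplies 153.38.
Taking insulation panels + furniture crates + hardware kits: 18 m³ used, 6278 in revenue.
An exhaustive check of the 64 subsets confirms 6278.

6278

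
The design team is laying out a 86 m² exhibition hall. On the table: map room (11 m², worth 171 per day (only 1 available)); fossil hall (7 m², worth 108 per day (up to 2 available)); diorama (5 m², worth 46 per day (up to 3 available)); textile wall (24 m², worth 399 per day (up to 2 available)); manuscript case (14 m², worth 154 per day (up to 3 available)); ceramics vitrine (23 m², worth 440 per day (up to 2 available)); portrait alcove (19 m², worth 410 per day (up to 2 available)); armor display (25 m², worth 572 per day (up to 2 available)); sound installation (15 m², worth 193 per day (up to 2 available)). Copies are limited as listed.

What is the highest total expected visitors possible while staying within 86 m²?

1832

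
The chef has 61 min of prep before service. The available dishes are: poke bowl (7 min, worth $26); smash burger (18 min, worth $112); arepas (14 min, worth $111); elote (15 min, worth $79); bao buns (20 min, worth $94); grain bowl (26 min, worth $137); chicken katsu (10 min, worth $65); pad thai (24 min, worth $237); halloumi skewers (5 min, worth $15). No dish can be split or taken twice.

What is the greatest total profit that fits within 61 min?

475

Ranking by ratio (profit/min): pad thai 9.88, arepas 7.93, chicken katsu 6.50, smash burger 6.22.
Filling by ratio: poke bowl + arepas + chicken katsu + pad thai + halloumi skewers for 454, with 1 min left unused.
Dropping poke bowl and chicken katsu frees 17 min; slotting in smash burger (18 min) lifts the total to 475 at 61 min.
Every other selection either busts 61 min or fails to beat 475.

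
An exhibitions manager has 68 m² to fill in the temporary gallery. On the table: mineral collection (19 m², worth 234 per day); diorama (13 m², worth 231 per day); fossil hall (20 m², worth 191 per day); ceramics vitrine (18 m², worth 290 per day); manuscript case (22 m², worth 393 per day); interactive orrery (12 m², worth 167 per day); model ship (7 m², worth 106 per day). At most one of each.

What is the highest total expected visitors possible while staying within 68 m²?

By expected visitors per m²: manuscript case 17.86, diorama 17.77, ceramics vitrine 16.11 lead.
Filling by ratio: diorama + ceramics vitrine + manuscript case + model ship for 1020, with 8 m² left unused.
Replace model ship with interactive orrery: the trade gains 61 net, giving 1081 at 65 m².
Runner-up mineral collection + diorama + manuscript case + interactive orrery tops out at 1025.

1081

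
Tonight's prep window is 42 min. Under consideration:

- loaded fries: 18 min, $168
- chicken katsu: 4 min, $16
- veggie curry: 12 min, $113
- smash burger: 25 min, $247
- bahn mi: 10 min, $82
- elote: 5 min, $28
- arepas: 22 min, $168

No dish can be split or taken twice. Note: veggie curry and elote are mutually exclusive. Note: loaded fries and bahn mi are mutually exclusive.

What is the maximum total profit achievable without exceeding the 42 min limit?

Density check — smash burger 9.88, veggie curry 9.42, loaded fries 9.33, bahn mi 8.20 are the best per min.
Best packing: chicken katsu + veggie curry + smash burger — 41 min, 376 total.
Next best is veggie curry + smash burger at 360 (37 min) — short by 16.

376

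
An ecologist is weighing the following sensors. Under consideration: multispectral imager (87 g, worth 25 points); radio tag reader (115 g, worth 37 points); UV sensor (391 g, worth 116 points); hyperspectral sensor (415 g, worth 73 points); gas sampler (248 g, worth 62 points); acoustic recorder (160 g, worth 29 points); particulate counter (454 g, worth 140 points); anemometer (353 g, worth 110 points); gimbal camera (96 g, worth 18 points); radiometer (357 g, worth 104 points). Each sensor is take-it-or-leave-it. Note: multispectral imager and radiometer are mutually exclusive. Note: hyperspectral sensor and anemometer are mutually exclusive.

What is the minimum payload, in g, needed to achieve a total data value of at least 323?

1101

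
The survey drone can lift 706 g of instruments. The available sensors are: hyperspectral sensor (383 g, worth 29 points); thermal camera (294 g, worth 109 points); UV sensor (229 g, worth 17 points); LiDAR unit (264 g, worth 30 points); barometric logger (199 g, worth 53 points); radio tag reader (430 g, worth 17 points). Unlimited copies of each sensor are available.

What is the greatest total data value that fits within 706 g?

218

The ratio ordering already packs tightly: 2×thermal camera, 588 g, 218.
The spare 118 g is too small for any remaining sensor, and no exchange beats 218.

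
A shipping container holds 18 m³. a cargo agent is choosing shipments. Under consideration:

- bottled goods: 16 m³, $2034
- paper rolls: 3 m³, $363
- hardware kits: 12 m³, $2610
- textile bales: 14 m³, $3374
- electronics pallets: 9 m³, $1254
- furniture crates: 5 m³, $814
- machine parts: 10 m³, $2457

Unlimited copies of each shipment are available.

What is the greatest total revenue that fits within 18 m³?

3737

Taking the top-ratio shipments first gives paper rolls + furniture crates + machine parts for 3634 (18 m³).
The 15 m³ tied up in furniture crates and machine parts is better spent on textile bales — total rises to 3737 (17 m³).
Every other selection either busts 18 m³ or fails to beat 3737.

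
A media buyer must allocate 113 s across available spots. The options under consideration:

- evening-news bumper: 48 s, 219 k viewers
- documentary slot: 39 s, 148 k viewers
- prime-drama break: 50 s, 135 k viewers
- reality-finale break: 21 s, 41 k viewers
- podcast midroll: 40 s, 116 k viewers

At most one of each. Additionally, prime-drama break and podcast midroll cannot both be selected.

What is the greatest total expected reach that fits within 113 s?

Evening-news bumper + documentary slot + reality-finale break uses 108 of the 113 s and totals 408.
That's the maximum — no feasible swap from here does better than 408.

408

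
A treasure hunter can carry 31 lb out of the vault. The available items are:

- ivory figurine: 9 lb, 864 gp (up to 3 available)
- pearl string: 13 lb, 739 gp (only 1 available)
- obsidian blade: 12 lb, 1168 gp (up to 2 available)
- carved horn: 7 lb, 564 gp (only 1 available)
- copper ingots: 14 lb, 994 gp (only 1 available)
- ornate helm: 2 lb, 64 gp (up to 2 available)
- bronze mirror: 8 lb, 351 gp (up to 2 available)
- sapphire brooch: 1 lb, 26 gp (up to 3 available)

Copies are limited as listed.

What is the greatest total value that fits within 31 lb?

A density-first pass picks 2×obsidian blade + carved horn — 2900 at 31 lb.
Dropping obsidian blade and carved horn frees 19 lb; slotting in 2×ivory figurine + sapphire brooch (19 lb) lifts the total to 2922 at 31 lb.
Every other selection either busts 31 lb or exceeds an availability limit or fails to beat 2922.

2922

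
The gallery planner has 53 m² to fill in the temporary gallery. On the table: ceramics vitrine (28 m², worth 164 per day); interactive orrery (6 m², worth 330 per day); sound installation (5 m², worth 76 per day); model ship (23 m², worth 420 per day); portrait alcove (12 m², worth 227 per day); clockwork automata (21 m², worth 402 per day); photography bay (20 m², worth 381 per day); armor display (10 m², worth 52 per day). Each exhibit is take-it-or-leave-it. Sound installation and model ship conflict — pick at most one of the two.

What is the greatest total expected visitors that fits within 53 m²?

Taking interactive orrery + sound installation + clockwork automata + photography bay: 52 m² used, 1189 in expected visitors.
That's the maximum — no feasible swap from here does better than 1189.

1189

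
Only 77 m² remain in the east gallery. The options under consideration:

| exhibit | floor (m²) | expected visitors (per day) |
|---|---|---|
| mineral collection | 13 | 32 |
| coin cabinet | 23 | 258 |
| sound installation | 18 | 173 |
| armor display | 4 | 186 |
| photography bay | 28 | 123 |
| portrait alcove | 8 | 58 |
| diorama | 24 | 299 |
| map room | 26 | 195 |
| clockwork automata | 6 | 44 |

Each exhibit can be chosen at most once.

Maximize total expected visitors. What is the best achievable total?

Filling by ratio: coin cabinet + sound installation + armor display + diorama + clockwork automata for 960, with 2 m² left unused.
The 6 m² tied up in clockwork automata is better spent on portrait alcove — total rises to 974 (77 m²).
Next best is coin cabinet + sound installation + armor display + diorama + clockwork automata at 960 (75 m²) — short by 14.

974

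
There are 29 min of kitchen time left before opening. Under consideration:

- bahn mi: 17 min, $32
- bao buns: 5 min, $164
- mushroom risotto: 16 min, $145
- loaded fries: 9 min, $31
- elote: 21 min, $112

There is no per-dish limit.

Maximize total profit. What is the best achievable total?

820

Best packing: 5×bao buns — 25 min, 820 total.
The spare 4 min is too small for any remaining dish, and no exchange beats 820.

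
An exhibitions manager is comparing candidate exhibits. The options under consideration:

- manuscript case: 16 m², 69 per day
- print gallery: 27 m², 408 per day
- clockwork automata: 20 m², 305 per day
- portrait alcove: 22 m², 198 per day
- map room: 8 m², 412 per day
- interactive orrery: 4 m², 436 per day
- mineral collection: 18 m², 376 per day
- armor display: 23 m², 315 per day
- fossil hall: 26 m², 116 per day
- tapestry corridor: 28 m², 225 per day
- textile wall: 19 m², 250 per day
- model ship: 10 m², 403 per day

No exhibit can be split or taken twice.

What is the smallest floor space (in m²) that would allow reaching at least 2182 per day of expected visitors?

Minimise m² subject to total expected visitors ≥ 2182.
clockwork automata + map room + interactive orrery + mineral collection + textile wall + model ship: 2182 expected visitors at 79 m².
Any bundle with less than 79 m² falls short of 2182.

79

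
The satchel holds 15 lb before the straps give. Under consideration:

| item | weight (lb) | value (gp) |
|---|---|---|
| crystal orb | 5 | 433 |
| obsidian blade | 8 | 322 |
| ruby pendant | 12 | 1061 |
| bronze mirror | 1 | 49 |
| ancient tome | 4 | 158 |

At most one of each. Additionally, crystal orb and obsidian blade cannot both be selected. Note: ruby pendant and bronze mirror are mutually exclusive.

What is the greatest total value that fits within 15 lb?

Taking ruby pendant: 12 lb used, 1061 in value.
Nothing else feasible within 15 lb beats 1061.

1061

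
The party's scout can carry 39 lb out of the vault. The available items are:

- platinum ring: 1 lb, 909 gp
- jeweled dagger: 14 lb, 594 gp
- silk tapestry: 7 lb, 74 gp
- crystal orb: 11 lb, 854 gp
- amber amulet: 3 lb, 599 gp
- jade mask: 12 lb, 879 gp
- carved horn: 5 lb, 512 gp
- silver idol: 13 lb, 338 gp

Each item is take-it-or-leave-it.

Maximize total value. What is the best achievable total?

3827

Taking platinum ring + silk tapestry + crystal orb + amber amulet + jade mask + carved horn: 39 lb used, 3827 in value.
Runner-up platinum ring + crystal orb + amber amulet + jade mask + carved horn tops out at 3753.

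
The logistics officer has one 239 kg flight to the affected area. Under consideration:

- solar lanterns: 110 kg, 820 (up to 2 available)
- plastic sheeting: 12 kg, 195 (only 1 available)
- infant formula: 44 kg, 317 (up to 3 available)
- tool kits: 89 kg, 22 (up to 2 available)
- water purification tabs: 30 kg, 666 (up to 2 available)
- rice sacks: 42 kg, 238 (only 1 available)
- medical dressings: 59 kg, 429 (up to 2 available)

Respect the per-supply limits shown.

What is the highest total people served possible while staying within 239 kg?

2702

Greedy by ratio would take solar lanterns + plastic sheeting + infant formula + 2×water purification tabs: 226 kg used, total 2664.
Replace solar lanterns with 2×medical dressings: the trade gains 38 net, giving 2702 at 234 kg.
No other feasible combination exceeds 2702.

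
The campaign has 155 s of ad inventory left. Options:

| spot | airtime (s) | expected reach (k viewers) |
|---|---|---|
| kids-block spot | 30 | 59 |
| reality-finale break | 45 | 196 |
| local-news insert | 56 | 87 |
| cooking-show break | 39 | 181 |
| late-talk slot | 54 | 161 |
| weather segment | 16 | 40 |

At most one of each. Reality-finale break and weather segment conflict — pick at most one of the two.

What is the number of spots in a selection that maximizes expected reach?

3

Best achievable expected reach is 538.
reality-finale break + cooking-show break + late-talk slot hits 538 at 138 s.
Any selection reaching 538 contains exactly 3 spots.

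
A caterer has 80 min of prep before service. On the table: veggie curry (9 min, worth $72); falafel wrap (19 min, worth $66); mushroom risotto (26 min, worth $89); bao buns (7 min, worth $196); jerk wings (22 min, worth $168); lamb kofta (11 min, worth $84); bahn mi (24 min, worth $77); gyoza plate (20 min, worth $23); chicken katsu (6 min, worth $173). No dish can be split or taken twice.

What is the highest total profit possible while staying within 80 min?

The ratio heuristic lands on veggie curry + falafel wrap + bao buns + jerk wings + lamb kofta + chicken katsu (759) but leaves 6 min idle.
The 19 min tied up in falafel wrap is better spent on bahn mi — total rises to 770 (79 min).
Next best is veggie curry + falafel wrap + bao buns + jerk wings + lamb kofta + chicken katsu at 759 (74 min) — short by 11.

770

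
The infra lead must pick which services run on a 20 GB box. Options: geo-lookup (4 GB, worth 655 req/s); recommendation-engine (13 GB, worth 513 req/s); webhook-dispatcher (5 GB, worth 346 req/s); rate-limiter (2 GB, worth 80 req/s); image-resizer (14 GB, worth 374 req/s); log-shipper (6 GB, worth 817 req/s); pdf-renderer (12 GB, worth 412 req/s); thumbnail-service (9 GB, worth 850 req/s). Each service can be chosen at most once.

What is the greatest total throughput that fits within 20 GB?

By throughput per GB: geo-lookup 163.75, log-shipper 136.17, thumbnail-service 94.44 lead.
Best packing: geo-lookup + log-shipper + thumbnail-service — 19 GB, 2322 total.
An exhaustive check of the 256 subsets confirms 2322.

2322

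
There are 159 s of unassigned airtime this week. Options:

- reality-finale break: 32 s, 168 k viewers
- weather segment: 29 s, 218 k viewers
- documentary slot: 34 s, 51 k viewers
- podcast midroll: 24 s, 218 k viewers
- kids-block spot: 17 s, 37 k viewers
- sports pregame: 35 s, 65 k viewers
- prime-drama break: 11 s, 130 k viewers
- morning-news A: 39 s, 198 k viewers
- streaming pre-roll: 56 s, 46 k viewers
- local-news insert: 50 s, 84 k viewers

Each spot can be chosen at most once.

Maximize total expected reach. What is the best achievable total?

Best packing: reality-finale break + weather segment + podcast midroll + kids-block spot + prime-drama break + morning-news A — 152 s, 969 total.

969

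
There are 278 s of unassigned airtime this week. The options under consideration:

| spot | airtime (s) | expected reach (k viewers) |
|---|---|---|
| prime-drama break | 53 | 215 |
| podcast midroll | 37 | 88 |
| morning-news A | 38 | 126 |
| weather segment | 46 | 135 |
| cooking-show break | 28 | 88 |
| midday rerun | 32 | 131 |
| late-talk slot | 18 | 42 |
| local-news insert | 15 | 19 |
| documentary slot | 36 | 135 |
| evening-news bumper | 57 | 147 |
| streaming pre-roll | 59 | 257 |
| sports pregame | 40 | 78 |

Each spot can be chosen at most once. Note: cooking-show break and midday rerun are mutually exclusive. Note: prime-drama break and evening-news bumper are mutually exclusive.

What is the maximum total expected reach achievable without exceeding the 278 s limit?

999

Density check — streaming pre-roll 4.36, midday rerun 4.09, prime-drama break 4.06 are the best per s.
Taking prime-drama break + morning-news A + weather segment + midday rerun + documentary slot + streaming pre-roll: 264 s used, 999 in expected reach.
That's the maximum — no feasible swap from here does better than 999.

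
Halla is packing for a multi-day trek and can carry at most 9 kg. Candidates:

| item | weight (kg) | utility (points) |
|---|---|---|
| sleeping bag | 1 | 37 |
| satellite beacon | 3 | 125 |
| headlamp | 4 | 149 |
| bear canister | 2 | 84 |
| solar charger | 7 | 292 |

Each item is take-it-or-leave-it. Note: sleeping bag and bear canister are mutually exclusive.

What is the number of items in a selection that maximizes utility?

The maximum utility within 9 kg is 376.
One optimal bundle: bear canister + solar charger (9 kg).
All optima have 2 items.

2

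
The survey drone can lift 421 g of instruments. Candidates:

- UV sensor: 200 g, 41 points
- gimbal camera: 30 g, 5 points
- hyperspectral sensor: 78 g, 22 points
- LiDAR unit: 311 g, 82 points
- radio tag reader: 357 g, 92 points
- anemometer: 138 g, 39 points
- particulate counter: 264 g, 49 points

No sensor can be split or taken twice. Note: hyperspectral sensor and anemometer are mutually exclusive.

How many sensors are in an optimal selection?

3

The maximum data value within 421 g is 109.
gimbal camera + hyperspectral sensor + LiDAR unit hits 109 at 419 g.
Any selection reaching 109 contains exactly 3 sensors.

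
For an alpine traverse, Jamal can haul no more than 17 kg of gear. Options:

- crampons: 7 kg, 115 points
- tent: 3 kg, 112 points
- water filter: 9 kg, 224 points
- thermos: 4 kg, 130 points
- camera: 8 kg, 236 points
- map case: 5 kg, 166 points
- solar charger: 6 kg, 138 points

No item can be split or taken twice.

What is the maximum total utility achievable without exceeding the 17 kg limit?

By utility per kg: tent 37.33, map case 33.20, thermos 32.50, camera 29.50 lead.
The ratio heuristic lands on tent + thermos + map case (408) but leaves 5 kg idle.
Replace tent with camera: the trade gains 124 net, giving 532 at 17 kg.
That's the maximum — no swap from here does better than 532.

532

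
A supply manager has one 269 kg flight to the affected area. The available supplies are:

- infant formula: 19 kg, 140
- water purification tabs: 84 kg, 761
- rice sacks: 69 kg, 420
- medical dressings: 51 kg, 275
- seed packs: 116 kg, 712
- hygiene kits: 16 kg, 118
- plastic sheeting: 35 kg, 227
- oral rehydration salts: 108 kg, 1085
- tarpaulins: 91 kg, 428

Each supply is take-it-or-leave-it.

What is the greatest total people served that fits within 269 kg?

Ranking by ratio (people served/kg): oral rehydration salts 10.05, water purification tabs 9.06, hygiene kits 7.38.
The ratio ordering already packs tightly: infant formula + water purification tabs + hygiene kits + plastic sheeting + oral rehydration salts, 262 kg, 2331.

2331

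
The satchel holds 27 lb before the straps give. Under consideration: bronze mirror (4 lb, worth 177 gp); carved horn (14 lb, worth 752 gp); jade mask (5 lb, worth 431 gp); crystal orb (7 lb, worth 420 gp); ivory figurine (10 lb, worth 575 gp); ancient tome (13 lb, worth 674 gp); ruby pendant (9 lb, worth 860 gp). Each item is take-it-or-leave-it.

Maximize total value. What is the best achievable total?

1965

Density check — ruby pendant 95.56, jade mask 86.20, crystal orb 60.00 are the best per lb.
Filling by ratio: bronze mirror + jade mask + crystal orb + ruby pendant for 1888, with 2 lb left unused.
Dropping bronze mirror and crystal orb frees 11 lb; slotting in ancient tome (13 lb) lifts the total to 1965 at 27 lb.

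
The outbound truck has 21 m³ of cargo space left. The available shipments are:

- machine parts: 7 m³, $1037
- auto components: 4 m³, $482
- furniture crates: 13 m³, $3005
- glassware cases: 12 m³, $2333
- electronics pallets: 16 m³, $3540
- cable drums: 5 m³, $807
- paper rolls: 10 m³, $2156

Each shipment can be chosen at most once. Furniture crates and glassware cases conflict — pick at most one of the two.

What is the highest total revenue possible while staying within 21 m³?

By revenue per m³: furniture crates 231.15, electronics pallets 221.25, paper rolls 215.60 lead.
Greedy by ratio would take furniture crates + cable drums: 18 m³ used, total 3812.
Dropping furniture crates frees 13 m³; slotting in electronics pallets (16 m³) lifts the total to 4347 at 21 m³.
Every other selection either busts 21 m³ or breaks a pairing rule or fails to beat 4347.

4347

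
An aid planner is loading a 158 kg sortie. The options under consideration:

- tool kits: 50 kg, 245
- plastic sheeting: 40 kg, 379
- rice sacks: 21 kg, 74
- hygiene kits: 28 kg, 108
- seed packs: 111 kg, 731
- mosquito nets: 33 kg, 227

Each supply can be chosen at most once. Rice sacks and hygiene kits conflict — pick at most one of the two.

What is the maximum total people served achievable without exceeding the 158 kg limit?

The ratio heuristic lands on tool kits + plastic sheeting + hygiene kits + mosquito nets (959) but leaves 7 kg idle.
The 111 kg tied up in tool kits and hygiene kits and mosquito nets is better spent on seed packs — total rises to 1110 (151 kg).

1110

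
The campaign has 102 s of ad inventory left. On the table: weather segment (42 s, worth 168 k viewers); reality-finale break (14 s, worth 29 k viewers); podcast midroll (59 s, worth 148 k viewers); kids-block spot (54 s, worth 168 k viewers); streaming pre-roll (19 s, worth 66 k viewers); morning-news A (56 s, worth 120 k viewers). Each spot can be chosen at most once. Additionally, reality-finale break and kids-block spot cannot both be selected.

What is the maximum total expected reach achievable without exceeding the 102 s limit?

Greedy by ratio would take weather segment + reality-finale break + streaming pre-roll: 75 s used, total 263.
The 33 s tied up in reality-finale break and streaming pre-roll is better spent on kids-block spot — total rises to 336 (96 s).

336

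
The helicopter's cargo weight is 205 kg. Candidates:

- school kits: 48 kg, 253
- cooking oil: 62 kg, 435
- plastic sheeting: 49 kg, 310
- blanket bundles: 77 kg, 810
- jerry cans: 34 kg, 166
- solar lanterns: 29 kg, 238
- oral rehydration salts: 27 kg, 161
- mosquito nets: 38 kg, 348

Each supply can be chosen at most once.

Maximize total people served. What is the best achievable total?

1754

The ratio heuristic lands on plastic sheeting + blanket bundles + solar lanterns + mosquito nets (1706) but leaves 12 kg idle.
The 78 kg tied up in plastic sheeting and solar lanterns is better spent on cooking oil + oral rehydration salts — total rises to 1754 (204 kg).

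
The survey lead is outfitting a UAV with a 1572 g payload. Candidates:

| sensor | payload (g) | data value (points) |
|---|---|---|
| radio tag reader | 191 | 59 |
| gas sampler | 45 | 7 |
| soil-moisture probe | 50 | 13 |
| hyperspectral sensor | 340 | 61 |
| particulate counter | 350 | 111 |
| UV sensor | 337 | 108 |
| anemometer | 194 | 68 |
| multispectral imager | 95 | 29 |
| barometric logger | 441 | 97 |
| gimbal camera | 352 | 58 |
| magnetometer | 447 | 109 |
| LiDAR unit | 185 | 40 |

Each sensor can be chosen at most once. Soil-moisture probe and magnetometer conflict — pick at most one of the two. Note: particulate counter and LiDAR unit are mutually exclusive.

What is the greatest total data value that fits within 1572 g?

Density check — anemometer 0.35, UV sensor 0.32, particulate counter 0.32 are the best per g.
Best packing: radio tag reader + gas sampler + particulate counter + UV sensor + anemometer + magnetometer — 1564 g, 462 total.

462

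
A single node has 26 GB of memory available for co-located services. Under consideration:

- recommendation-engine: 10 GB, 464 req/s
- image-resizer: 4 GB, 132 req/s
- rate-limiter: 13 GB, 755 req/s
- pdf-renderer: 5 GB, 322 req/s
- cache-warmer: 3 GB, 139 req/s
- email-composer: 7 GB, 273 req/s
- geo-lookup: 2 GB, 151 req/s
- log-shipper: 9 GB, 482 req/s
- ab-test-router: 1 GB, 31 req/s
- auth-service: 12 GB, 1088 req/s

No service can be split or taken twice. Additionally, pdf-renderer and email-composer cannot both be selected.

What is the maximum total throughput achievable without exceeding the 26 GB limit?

1892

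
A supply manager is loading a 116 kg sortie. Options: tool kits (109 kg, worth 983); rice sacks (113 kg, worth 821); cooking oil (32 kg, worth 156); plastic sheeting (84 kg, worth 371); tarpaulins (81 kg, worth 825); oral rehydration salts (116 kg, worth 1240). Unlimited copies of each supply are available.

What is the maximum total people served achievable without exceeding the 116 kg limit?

Taking oral rehydration salts: 116 kg used, 1240 in people served.
Every other selection either busts 116 kg or fails to beat 1240.

1240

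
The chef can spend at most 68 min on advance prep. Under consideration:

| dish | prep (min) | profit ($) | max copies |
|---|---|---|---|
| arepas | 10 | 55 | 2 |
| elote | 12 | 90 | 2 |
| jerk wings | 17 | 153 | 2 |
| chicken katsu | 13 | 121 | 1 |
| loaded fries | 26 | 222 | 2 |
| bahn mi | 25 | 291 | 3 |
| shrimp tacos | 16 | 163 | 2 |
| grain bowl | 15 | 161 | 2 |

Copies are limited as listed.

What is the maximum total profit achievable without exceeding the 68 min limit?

A density-first pass picks 2×bahn mi + grain bowl — 743 at 65 min.
Dropping grain bowl frees 15 min; slotting in shrimp tacos (16 min) lifts the total to 745 at 66 min.

745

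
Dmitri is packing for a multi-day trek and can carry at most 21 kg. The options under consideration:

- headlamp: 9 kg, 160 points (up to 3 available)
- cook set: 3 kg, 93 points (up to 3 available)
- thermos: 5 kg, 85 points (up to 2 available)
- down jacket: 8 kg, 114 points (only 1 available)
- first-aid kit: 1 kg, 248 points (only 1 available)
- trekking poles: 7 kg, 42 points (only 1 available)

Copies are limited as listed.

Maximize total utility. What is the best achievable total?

By utility per kg: first-aid kit 248.00, cook set 31.00, headlamp 17.78 lead.
Filling by ratio: headlamp + 3×cook set + first-aid kit for 687, with 2 kg left unused.
Dropping headlamp frees 9 kg; slotting in 2×thermos (10 kg) lifts the total to 697 at 20 kg.
The spare 1 kg is too small for any remaining item, and no exchange beats 697.

697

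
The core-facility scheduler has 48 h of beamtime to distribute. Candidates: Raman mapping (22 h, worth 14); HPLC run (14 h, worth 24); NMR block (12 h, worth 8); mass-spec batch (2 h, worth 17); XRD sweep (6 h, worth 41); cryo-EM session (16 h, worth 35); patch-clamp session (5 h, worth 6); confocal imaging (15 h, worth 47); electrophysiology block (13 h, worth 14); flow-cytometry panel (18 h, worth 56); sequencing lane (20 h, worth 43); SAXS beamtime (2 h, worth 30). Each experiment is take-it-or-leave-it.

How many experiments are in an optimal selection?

Optimal total is 197.
For example mass-spec batch + XRD sweep + patch-clamp session + confocal imaging + flow-cytometry panel + SAXS beamtime achieves it, using 48 h.
Every optimal selection uses 6 experiments.

6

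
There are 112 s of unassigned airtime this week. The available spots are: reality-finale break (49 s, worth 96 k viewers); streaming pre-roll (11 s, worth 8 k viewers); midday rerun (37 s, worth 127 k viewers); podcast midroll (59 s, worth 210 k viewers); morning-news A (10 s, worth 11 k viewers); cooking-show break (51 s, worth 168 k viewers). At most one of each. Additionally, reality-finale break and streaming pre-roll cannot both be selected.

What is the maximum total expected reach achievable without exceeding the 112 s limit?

378

By expected reach per s: podcast midroll 3.56, midday rerun 3.43, cooking-show break 3.29 lead.
Filling by ratio: midday rerun + podcast midroll + morning-news A for 348, with 6 s left unused.
Dropping midday rerun and morning-news A frees 47 s; slotting in cooking-show break (51 s) lifts the total to 378 at 110 s.
Every other selection either busts 112 s or breaks a pairing rule or fails to beat 378.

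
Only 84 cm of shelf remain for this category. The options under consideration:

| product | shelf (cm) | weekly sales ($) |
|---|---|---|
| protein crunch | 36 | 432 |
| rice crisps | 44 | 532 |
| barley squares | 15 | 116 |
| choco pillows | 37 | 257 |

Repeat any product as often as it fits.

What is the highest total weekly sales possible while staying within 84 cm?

964

Best packing: protein crunch + rice crisps — 80 cm, 964 total.
No other feasible combination exceeds 964.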